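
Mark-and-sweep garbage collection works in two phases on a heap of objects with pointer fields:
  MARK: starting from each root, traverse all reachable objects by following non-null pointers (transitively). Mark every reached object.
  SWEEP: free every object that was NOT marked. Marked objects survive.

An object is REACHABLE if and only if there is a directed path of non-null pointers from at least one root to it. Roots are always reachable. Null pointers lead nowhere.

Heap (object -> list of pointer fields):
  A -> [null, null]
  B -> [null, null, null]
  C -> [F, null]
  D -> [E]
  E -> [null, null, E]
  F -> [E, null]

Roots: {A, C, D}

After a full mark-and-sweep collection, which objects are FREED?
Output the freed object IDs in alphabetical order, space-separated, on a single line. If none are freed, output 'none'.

Roots: A C D
Mark A: refs=null null, marked=A
Mark C: refs=F null, marked=A C
Mark D: refs=E, marked=A C D
Mark F: refs=E null, marked=A C D F
Mark E: refs=null null E, marked=A C D E F
Unmarked (collected): B

Answer: B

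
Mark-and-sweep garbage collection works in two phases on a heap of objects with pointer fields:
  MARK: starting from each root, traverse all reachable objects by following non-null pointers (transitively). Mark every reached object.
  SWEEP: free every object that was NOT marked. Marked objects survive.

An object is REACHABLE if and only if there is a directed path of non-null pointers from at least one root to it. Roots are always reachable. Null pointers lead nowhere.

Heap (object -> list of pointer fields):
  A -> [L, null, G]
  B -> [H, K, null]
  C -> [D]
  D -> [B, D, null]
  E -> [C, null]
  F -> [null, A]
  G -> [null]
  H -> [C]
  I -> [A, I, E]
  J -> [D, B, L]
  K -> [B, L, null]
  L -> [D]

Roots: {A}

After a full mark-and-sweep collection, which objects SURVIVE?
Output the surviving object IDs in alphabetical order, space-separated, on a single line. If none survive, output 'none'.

Roots: A
Mark A: refs=L null G, marked=A
Mark L: refs=D, marked=A L
Mark G: refs=null, marked=A G L
Mark D: refs=B D null, marked=A D G L
Mark B: refs=H K null, marked=A B D G L
Mark H: refs=C, marked=A B D G H L
Mark K: refs=B L null, marked=A B D G H K L
Mark C: refs=D, marked=A B C D G H K L
Unmarked (collected): E F I J

Answer: A B C D G H K L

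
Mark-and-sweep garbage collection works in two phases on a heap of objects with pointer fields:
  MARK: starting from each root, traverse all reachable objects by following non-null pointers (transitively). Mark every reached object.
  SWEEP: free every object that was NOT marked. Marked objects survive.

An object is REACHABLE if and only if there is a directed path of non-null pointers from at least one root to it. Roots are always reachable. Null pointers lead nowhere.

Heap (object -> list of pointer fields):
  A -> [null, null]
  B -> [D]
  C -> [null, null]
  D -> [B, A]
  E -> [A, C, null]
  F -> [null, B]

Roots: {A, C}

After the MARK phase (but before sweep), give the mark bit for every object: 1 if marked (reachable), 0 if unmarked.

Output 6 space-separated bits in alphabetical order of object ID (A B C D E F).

Answer: 1 0 1 0 0 0

Derivation:
Roots: A C
Mark A: refs=null null, marked=A
Mark C: refs=null null, marked=A C
Unmarked (collected): B D E F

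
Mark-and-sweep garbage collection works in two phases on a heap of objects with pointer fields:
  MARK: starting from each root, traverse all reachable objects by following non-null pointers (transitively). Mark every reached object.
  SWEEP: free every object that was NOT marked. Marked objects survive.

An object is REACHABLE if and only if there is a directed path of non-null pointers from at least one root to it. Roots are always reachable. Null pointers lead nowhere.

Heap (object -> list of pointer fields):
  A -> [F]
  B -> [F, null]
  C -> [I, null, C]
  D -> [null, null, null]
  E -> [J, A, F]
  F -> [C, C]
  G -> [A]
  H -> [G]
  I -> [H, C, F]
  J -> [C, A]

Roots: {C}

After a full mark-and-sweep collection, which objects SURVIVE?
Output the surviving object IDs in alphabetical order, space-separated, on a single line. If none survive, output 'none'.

Roots: C
Mark C: refs=I null C, marked=C
Mark I: refs=H C F, marked=C I
Mark H: refs=G, marked=C H I
Mark F: refs=C C, marked=C F H I
Mark G: refs=A, marked=C F G H I
Mark A: refs=F, marked=A C F G H I
Unmarked (collected): B D E J

Answer: A C F G H I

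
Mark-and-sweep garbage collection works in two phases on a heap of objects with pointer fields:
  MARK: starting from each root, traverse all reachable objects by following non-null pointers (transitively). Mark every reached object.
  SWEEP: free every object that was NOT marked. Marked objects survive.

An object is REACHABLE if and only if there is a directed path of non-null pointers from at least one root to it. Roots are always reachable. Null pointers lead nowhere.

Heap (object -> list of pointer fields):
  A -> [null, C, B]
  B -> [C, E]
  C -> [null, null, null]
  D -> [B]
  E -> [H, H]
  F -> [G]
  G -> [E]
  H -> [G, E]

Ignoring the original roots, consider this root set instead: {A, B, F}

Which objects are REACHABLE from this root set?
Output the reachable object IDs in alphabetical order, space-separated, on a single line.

Answer: A B C E F G H

Derivation:
Roots: A B F
Mark A: refs=null C B, marked=A
Mark B: refs=C E, marked=A B
Mark F: refs=G, marked=A B F
Mark C: refs=null null null, marked=A B C F
Mark E: refs=H H, marked=A B C E F
Mark G: refs=E, marked=A B C E F G
Mark H: refs=G E, marked=A B C E F G H
Unmarked (collected): D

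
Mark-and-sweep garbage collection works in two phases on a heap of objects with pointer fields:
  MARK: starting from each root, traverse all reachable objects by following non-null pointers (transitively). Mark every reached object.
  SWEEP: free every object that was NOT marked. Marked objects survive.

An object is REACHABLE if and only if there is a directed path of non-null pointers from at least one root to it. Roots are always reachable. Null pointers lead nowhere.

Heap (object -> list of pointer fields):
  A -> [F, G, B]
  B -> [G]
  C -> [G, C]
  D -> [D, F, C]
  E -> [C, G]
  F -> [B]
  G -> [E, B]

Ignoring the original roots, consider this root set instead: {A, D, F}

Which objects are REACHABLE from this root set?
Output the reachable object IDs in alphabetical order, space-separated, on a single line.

Answer: A B C D E F G

Derivation:
Roots: A D F
Mark A: refs=F G B, marked=A
Mark D: refs=D F C, marked=A D
Mark F: refs=B, marked=A D F
Mark G: refs=E B, marked=A D F G
Mark B: refs=G, marked=A B D F G
Mark C: refs=G C, marked=A B C D F G
Mark E: refs=C G, marked=A B C D E F G
Unmarked (collected): (none)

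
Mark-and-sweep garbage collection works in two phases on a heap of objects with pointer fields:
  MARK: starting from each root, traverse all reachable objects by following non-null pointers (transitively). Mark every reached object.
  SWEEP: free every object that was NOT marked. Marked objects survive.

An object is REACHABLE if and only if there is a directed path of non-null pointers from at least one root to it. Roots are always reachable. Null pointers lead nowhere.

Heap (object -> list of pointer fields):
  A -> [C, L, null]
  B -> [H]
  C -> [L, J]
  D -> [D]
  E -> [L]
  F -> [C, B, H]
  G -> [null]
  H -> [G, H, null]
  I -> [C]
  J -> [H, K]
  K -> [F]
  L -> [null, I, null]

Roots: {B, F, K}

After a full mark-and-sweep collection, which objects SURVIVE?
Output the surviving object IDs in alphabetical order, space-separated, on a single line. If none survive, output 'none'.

Answer: B C F G H I J K L

Derivation:
Roots: B F K
Mark B: refs=H, marked=B
Mark F: refs=C B H, marked=B F
Mark K: refs=F, marked=B F K
Mark H: refs=G H null, marked=B F H K
Mark C: refs=L J, marked=B C F H K
Mark G: refs=null, marked=B C F G H K
Mark L: refs=null I null, marked=B C F G H K L
Mark J: refs=H K, marked=B C F G H J K L
Mark I: refs=C, marked=B C F G H I J K L
Unmarked (collected): A D E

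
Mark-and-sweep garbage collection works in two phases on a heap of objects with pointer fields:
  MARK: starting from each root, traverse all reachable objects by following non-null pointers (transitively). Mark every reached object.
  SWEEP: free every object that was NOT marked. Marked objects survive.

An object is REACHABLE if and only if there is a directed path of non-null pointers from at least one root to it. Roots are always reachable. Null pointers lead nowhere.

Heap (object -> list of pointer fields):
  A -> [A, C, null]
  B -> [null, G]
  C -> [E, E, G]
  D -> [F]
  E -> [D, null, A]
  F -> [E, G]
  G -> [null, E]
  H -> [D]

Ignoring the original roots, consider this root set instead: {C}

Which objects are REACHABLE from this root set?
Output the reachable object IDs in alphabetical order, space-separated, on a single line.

Roots: C
Mark C: refs=E E G, marked=C
Mark E: refs=D null A, marked=C E
Mark G: refs=null E, marked=C E G
Mark D: refs=F, marked=C D E G
Mark A: refs=A C null, marked=A C D E G
Mark F: refs=E G, marked=A C D E F G
Unmarked (collected): B H

Answer: A C D E F G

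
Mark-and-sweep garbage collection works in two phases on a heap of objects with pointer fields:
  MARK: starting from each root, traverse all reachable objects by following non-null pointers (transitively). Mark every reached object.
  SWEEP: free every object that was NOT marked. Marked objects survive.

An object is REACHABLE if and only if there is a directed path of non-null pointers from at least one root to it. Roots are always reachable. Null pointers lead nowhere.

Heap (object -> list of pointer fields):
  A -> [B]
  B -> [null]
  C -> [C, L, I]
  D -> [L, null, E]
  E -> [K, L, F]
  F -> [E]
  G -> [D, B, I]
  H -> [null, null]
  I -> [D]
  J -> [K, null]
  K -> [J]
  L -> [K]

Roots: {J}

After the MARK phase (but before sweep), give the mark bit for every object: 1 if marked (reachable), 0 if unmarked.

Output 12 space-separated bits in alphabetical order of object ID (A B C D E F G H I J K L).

Roots: J
Mark J: refs=K null, marked=J
Mark K: refs=J, marked=J K
Unmarked (collected): A B C D E F G H I L

Answer: 0 0 0 0 0 0 0 0 0 1 1 0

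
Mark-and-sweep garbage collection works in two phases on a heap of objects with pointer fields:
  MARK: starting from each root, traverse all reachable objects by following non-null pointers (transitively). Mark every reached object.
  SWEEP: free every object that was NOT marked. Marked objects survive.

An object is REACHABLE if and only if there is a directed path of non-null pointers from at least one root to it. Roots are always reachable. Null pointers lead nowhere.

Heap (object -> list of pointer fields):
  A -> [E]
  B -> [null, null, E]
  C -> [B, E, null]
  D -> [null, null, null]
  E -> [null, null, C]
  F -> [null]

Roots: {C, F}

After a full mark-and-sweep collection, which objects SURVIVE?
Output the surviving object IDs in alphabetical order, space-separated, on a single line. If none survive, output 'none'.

Roots: C F
Mark C: refs=B E null, marked=C
Mark F: refs=null, marked=C F
Mark B: refs=null null E, marked=B C F
Mark E: refs=null null C, marked=B C E F
Unmarked (collected): A D

Answer: B C E F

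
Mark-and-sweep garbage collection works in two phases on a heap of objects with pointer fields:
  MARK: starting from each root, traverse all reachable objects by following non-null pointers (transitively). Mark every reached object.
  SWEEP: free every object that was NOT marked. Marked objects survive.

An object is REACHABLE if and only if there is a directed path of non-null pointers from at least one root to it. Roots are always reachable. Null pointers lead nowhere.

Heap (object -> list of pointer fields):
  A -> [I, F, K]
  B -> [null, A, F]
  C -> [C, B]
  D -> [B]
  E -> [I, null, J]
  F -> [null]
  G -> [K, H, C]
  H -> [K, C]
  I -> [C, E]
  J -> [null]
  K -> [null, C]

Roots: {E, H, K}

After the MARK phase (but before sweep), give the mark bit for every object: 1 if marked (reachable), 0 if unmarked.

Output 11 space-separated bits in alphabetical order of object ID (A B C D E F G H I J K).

Answer: 1 1 1 0 1 1 0 1 1 1 1

Derivation:
Roots: E H K
Mark E: refs=I null J, marked=E
Mark H: refs=K C, marked=E H
Mark K: refs=null C, marked=E H K
Mark I: refs=C E, marked=E H I K
Mark J: refs=null, marked=E H I J K
Mark C: refs=C B, marked=C E H I J K
Mark B: refs=null A F, marked=B C E H I J K
Mark A: refs=I F K, marked=A B C E H I J K
Mark F: refs=null, marked=A B C E F H I J K
Unmarked (collected): D G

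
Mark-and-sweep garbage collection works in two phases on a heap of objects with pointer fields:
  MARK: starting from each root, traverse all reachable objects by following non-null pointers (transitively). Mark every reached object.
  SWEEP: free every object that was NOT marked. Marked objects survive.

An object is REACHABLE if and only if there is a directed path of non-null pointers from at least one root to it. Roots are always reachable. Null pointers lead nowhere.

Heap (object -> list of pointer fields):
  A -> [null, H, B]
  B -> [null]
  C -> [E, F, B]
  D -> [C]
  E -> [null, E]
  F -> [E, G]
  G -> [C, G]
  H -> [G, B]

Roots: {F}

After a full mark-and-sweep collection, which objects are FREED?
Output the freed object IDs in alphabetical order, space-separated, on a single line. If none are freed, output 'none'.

Answer: A D H

Derivation:
Roots: F
Mark F: refs=E G, marked=F
Mark E: refs=null E, marked=E F
Mark G: refs=C G, marked=E F G
Mark C: refs=E F B, marked=C E F G
Mark B: refs=null, marked=B C E F G
Unmarked (collected): A D H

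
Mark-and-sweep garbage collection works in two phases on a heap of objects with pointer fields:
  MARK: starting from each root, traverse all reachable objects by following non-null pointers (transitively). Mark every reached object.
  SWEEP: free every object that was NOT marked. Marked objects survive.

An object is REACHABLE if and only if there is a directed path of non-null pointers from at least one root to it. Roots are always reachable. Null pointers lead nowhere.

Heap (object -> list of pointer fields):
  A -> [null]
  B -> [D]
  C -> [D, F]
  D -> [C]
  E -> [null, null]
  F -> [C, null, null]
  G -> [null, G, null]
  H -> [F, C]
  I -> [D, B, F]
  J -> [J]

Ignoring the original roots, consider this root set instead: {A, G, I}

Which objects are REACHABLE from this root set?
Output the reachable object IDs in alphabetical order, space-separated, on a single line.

Answer: A B C D F G I

Derivation:
Roots: A G I
Mark A: refs=null, marked=A
Mark G: refs=null G null, marked=A G
Mark I: refs=D B F, marked=A G I
Mark D: refs=C, marked=A D G I
Mark B: refs=D, marked=A B D G I
Mark F: refs=C null null, marked=A B D F G I
Mark C: refs=D F, marked=A B C D F G I
Unmarked (collected): E H J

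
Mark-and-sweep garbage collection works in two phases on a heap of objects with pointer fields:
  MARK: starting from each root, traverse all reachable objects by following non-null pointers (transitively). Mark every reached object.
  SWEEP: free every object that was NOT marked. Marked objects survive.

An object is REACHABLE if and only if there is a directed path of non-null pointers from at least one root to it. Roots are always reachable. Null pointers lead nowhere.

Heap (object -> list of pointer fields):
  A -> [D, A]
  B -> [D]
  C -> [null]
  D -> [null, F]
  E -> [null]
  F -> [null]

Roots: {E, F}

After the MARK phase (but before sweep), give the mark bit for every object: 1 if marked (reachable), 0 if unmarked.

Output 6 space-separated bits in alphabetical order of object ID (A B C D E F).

Roots: E F
Mark E: refs=null, marked=E
Mark F: refs=null, marked=E F
Unmarked (collected): A B C D

Answer: 0 0 0 0 1 1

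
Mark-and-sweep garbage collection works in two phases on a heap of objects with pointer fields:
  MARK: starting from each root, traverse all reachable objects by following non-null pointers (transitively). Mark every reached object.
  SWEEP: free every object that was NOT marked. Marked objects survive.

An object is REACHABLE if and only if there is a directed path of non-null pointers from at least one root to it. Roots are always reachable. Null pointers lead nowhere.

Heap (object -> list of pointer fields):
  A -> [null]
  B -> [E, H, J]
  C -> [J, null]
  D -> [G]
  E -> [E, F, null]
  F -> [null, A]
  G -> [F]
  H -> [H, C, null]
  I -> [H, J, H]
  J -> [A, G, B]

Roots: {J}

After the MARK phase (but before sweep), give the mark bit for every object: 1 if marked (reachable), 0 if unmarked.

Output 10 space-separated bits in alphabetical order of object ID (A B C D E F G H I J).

Roots: J
Mark J: refs=A G B, marked=J
Mark A: refs=null, marked=A J
Mark G: refs=F, marked=A G J
Mark B: refs=E H J, marked=A B G J
Mark F: refs=null A, marked=A B F G J
Mark E: refs=E F null, marked=A B E F G J
Mark H: refs=H C null, marked=A B E F G H J
Mark C: refs=J null, marked=A B C E F G H J
Unmarked (collected): D I

Answer: 1 1 1 0 1 1 1 1 0 1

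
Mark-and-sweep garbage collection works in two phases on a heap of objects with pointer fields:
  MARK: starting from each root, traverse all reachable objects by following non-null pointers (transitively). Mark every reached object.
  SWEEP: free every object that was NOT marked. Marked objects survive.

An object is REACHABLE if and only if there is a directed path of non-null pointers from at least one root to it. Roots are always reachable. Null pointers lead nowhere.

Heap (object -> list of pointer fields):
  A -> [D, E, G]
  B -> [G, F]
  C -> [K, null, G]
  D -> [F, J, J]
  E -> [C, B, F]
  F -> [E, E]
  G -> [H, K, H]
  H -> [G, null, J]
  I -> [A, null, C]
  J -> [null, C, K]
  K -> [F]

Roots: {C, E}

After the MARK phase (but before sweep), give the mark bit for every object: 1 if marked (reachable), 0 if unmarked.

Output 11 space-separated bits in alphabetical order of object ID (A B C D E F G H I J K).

Answer: 0 1 1 0 1 1 1 1 0 1 1

Derivation:
Roots: C E
Mark C: refs=K null G, marked=C
Mark E: refs=C B F, marked=C E
Mark K: refs=F, marked=C E K
Mark G: refs=H K H, marked=C E G K
Mark B: refs=G F, marked=B C E G K
Mark F: refs=E E, marked=B C E F G K
Mark H: refs=G null J, marked=B C E F G H K
Mark J: refs=null C K, marked=B C E F G H J K
Unmarked (collected): A D I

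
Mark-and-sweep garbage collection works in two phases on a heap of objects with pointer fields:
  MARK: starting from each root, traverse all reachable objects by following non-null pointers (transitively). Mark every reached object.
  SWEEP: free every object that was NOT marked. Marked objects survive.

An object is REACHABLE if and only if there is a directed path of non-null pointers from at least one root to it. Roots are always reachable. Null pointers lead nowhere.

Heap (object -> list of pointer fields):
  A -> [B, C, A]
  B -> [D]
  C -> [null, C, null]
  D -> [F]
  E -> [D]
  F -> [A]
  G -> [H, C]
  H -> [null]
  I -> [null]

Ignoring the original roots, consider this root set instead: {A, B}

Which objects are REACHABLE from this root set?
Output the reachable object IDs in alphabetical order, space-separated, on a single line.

Answer: A B C D F

Derivation:
Roots: A B
Mark A: refs=B C A, marked=A
Mark B: refs=D, marked=A B
Mark C: refs=null C null, marked=A B C
Mark D: refs=F, marked=A B C D
Mark F: refs=A, marked=A B C D F
Unmarked (collected): E G H I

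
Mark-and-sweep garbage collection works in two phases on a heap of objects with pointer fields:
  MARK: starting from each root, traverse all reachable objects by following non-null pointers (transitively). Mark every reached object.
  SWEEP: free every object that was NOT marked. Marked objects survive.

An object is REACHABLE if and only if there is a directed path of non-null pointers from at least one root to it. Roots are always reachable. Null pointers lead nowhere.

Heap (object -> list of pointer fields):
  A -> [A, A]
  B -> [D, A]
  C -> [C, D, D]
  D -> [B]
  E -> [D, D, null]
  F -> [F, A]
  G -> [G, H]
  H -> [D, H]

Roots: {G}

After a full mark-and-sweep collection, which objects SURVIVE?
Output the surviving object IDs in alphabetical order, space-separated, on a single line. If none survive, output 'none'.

Roots: G
Mark G: refs=G H, marked=G
Mark H: refs=D H, marked=G H
Mark D: refs=B, marked=D G H
Mark B: refs=D A, marked=B D G H
Mark A: refs=A A, marked=A B D G H
Unmarked (collected): C E F

Answer: A B D G H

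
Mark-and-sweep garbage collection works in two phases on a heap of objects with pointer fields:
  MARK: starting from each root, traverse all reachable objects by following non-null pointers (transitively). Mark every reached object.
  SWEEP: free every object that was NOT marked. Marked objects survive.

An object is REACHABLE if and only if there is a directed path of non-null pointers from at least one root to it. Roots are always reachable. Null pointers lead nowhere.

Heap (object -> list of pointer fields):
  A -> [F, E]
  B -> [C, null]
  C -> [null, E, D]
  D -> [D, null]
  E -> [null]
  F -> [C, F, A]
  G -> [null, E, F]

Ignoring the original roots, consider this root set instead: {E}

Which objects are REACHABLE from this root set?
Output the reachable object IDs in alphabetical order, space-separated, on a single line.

Roots: E
Mark E: refs=null, marked=E
Unmarked (collected): A B C D F G

Answer: E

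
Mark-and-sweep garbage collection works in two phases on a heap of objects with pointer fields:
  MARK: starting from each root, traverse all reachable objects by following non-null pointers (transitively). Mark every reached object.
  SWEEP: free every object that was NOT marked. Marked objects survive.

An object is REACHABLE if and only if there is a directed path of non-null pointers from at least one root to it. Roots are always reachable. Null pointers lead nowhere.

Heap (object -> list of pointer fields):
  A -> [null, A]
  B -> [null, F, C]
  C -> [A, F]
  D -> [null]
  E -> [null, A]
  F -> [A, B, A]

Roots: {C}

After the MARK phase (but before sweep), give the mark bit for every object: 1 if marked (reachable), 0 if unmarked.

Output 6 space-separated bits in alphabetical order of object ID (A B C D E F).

Answer: 1 1 1 0 0 1

Derivation:
Roots: C
Mark C: refs=A F, marked=C
Mark A: refs=null A, marked=A C
Mark F: refs=A B A, marked=A C F
Mark B: refs=null F C, marked=A B C F
Unmarked (collected): D E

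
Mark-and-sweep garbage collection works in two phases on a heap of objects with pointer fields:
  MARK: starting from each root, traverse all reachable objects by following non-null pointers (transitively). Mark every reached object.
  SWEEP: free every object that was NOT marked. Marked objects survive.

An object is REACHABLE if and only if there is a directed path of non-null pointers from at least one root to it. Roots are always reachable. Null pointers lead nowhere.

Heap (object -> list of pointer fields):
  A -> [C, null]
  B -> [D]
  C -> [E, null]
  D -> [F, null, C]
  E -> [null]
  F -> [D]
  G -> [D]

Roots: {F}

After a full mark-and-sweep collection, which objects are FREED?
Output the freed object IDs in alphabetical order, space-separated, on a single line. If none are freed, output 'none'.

Answer: A B G

Derivation:
Roots: F
Mark F: refs=D, marked=F
Mark D: refs=F null C, marked=D F
Mark C: refs=E null, marked=C D F
Mark E: refs=null, marked=C D E F
Unmarked (collected): A B G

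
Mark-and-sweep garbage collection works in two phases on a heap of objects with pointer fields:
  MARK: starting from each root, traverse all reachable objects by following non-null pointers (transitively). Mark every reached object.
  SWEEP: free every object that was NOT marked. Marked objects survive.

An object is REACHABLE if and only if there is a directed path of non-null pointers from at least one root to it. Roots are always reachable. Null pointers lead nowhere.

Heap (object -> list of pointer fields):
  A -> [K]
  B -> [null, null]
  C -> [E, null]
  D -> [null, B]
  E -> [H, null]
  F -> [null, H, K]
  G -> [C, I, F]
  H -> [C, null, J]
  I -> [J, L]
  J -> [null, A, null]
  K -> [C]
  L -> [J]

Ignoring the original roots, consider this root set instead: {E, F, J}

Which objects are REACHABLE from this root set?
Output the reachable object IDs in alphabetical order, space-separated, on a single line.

Answer: A C E F H J K

Derivation:
Roots: E F J
Mark E: refs=H null, marked=E
Mark F: refs=null H K, marked=E F
Mark J: refs=null A null, marked=E F J
Mark H: refs=C null J, marked=E F H J
Mark K: refs=C, marked=E F H J K
Mark A: refs=K, marked=A E F H J K
Mark C: refs=E null, marked=A C E F H J K
Unmarked (collected): B D G I L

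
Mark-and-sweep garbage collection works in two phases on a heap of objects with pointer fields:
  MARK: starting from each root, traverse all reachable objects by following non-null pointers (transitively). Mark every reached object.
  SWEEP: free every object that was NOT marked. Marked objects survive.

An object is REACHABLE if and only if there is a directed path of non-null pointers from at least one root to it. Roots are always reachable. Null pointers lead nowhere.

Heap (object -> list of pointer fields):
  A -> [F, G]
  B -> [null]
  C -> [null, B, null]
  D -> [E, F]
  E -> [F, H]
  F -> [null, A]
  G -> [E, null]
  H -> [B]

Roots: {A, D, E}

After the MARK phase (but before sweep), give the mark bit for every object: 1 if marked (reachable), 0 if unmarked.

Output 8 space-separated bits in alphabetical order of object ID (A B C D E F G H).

Roots: A D E
Mark A: refs=F G, marked=A
Mark D: refs=E F, marked=A D
Mark E: refs=F H, marked=A D E
Mark F: refs=null A, marked=A D E F
Mark G: refs=E null, marked=A D E F G
Mark H: refs=B, marked=A D E F G H
Mark B: refs=null, marked=A B D E F G H
Unmarked (collected): C

Answer: 1 1 0 1 1 1 1 1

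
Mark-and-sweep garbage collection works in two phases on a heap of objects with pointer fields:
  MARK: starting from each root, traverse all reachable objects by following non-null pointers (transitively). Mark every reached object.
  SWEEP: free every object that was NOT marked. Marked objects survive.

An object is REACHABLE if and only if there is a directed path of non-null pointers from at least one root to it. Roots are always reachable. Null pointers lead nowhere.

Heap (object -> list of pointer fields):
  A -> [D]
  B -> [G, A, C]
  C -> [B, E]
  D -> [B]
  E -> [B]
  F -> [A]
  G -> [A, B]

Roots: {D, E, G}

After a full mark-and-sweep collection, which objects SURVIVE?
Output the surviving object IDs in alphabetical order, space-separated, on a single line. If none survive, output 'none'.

Answer: A B C D E G

Derivation:
Roots: D E G
Mark D: refs=B, marked=D
Mark E: refs=B, marked=D E
Mark G: refs=A B, marked=D E G
Mark B: refs=G A C, marked=B D E G
Mark A: refs=D, marked=A B D E G
Mark C: refs=B E, marked=A B C D E G
Unmarked (collected): F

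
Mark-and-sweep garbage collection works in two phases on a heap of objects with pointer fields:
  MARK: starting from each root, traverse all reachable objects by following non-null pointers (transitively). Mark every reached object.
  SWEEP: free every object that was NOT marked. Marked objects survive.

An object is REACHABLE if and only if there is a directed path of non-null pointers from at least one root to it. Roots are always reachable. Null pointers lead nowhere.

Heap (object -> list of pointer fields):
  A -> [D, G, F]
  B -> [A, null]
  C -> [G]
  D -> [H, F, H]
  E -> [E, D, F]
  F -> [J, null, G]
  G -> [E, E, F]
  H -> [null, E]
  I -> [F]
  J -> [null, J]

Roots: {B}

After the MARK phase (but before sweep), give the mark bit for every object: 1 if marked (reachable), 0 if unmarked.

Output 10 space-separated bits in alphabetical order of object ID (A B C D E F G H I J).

Roots: B
Mark B: refs=A null, marked=B
Mark A: refs=D G F, marked=A B
Mark D: refs=H F H, marked=A B D
Mark G: refs=E E F, marked=A B D G
Mark F: refs=J null G, marked=A B D F G
Mark H: refs=null E, marked=A B D F G H
Mark E: refs=E D F, marked=A B D E F G H
Mark J: refs=null J, marked=A B D E F G H J
Unmarked (collected): C I

Answer: 1 1 0 1 1 1 1 1 0 1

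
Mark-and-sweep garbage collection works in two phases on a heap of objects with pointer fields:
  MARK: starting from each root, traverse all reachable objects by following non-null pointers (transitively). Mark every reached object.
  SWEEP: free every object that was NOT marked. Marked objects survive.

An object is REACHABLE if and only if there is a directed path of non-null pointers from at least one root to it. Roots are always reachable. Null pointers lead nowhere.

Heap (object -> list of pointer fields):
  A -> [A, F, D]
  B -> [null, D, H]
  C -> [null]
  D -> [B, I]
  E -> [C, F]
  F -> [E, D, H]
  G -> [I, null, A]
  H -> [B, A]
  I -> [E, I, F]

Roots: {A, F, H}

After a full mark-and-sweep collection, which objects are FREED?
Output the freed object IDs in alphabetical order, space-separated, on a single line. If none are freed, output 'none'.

Roots: A F H
Mark A: refs=A F D, marked=A
Mark F: refs=E D H, marked=A F
Mark H: refs=B A, marked=A F H
Mark D: refs=B I, marked=A D F H
Mark E: refs=C F, marked=A D E F H
Mark B: refs=null D H, marked=A B D E F H
Mark I: refs=E I F, marked=A B D E F H I
Mark C: refs=null, marked=A B C D E F H I
Unmarked (collected): G

Answer: G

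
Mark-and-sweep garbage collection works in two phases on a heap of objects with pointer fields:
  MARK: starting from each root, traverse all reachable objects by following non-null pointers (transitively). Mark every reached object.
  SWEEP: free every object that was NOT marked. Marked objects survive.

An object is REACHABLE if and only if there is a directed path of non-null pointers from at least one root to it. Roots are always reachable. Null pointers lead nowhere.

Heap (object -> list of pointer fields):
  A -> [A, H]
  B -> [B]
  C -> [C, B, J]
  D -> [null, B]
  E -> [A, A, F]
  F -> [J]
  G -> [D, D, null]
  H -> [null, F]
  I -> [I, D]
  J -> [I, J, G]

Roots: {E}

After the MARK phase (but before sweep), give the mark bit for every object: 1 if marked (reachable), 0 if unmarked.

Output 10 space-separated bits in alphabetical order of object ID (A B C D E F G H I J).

Answer: 1 1 0 1 1 1 1 1 1 1

Derivation:
Roots: E
Mark E: refs=A A F, marked=E
Mark A: refs=A H, marked=A E
Mark F: refs=J, marked=A E F
Mark H: refs=null F, marked=A E F H
Mark J: refs=I J G, marked=A E F H J
Mark I: refs=I D, marked=A E F H I J
Mark G: refs=D D null, marked=A E F G H I J
Mark D: refs=null B, marked=A D E F G H I J
Mark B: refs=B, marked=A B D E F G H I J
Unmarked (collected): C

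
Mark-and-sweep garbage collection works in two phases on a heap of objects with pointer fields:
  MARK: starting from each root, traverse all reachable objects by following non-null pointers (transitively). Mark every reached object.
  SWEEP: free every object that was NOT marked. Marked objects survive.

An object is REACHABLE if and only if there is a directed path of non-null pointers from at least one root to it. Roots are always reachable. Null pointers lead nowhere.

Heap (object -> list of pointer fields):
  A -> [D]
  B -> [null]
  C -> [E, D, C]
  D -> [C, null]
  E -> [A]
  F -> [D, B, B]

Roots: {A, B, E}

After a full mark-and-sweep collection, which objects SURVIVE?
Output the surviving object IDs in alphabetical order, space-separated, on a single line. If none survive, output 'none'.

Roots: A B E
Mark A: refs=D, marked=A
Mark B: refs=null, marked=A B
Mark E: refs=A, marked=A B E
Mark D: refs=C null, marked=A B D E
Mark C: refs=E D C, marked=A B C D E
Unmarked (collected): F

Answer: A B C D E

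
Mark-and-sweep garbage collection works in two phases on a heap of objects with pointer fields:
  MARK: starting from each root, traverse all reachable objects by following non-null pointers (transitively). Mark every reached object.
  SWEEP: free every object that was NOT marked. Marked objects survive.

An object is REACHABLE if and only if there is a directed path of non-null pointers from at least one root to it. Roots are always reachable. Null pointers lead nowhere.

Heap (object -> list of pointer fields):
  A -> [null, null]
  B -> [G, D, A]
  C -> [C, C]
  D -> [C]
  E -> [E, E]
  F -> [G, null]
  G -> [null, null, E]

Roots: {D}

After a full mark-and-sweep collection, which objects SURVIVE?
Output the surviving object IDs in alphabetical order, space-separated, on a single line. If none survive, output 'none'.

Answer: C D

Derivation:
Roots: D
Mark D: refs=C, marked=D
Mark C: refs=C C, marked=C D
Unmarked (collected): A B E F G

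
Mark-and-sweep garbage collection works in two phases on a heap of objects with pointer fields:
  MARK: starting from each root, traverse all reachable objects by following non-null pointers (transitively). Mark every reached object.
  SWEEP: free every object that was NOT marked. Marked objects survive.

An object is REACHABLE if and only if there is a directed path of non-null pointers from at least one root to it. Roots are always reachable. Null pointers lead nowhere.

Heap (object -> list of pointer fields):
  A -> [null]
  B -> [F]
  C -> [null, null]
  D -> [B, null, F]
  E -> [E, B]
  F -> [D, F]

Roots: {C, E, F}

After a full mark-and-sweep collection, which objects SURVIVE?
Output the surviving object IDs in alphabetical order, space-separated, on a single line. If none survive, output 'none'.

Answer: B C D E F

Derivation:
Roots: C E F
Mark C: refs=null null, marked=C
Mark E: refs=E B, marked=C E
Mark F: refs=D F, marked=C E F
Mark B: refs=F, marked=B C E F
Mark D: refs=B null F, marked=B C D E F
Unmarked (collected): A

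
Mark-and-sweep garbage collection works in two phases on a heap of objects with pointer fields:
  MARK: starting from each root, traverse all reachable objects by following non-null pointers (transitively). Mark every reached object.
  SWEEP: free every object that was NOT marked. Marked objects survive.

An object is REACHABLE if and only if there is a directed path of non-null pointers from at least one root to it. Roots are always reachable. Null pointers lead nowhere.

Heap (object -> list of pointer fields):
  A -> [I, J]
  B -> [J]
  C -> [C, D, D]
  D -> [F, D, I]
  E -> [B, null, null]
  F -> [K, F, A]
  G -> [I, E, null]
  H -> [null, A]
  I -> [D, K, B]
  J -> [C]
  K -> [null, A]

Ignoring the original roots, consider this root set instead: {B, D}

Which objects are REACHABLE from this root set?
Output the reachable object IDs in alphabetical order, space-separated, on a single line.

Answer: A B C D F I J K

Derivation:
Roots: B D
Mark B: refs=J, marked=B
Mark D: refs=F D I, marked=B D
Mark J: refs=C, marked=B D J
Mark F: refs=K F A, marked=B D F J
Mark I: refs=D K B, marked=B D F I J
Mark C: refs=C D D, marked=B C D F I J
Mark K: refs=null A, marked=B C D F I J K
Mark A: refs=I J, marked=A B C D F I J K
Unmarked (collected): E G H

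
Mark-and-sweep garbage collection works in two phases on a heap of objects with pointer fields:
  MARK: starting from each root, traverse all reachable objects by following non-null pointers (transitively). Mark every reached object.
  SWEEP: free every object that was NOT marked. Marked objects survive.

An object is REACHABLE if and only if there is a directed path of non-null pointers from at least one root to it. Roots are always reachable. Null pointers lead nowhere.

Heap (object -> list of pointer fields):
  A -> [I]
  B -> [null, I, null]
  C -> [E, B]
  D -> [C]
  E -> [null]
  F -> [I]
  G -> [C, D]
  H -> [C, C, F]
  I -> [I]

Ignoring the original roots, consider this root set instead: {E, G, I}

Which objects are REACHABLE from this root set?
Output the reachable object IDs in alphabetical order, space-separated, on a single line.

Answer: B C D E G I

Derivation:
Roots: E G I
Mark E: refs=null, marked=E
Mark G: refs=C D, marked=E G
Mark I: refs=I, marked=E G I
Mark C: refs=E B, marked=C E G I
Mark D: refs=C, marked=C D E G I
Mark B: refs=null I null, marked=B C D E G I
Unmarked (collected): A F H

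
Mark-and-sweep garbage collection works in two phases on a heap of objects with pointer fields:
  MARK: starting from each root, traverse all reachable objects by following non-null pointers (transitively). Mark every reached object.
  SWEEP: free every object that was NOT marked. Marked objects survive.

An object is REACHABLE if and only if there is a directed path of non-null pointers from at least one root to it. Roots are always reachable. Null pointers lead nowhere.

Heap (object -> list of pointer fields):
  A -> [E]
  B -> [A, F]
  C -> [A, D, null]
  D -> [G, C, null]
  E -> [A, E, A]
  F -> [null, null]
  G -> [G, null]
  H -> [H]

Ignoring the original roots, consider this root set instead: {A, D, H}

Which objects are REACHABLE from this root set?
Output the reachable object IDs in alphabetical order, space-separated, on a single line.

Roots: A D H
Mark A: refs=E, marked=A
Mark D: refs=G C null, marked=A D
Mark H: refs=H, marked=A D H
Mark E: refs=A E A, marked=A D E H
Mark G: refs=G null, marked=A D E G H
Mark C: refs=A D null, marked=A C D E G H
Unmarked (collected): B F

Answer: A C D E G H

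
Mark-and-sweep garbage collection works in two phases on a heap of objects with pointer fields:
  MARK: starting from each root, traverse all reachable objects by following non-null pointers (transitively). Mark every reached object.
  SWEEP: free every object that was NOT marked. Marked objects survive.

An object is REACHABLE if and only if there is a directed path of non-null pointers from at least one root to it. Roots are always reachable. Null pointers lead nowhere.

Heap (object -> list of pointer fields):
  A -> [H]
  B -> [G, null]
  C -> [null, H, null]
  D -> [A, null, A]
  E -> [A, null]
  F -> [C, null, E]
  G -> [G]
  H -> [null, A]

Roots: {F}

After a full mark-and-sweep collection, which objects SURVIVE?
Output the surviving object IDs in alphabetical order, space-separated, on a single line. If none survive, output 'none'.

Answer: A C E F H

Derivation:
Roots: F
Mark F: refs=C null E, marked=F
Mark C: refs=null H null, marked=C F
Mark E: refs=A null, marked=C E F
Mark H: refs=null A, marked=C E F H
Mark A: refs=H, marked=A C E F H
Unmarked (collected): B D G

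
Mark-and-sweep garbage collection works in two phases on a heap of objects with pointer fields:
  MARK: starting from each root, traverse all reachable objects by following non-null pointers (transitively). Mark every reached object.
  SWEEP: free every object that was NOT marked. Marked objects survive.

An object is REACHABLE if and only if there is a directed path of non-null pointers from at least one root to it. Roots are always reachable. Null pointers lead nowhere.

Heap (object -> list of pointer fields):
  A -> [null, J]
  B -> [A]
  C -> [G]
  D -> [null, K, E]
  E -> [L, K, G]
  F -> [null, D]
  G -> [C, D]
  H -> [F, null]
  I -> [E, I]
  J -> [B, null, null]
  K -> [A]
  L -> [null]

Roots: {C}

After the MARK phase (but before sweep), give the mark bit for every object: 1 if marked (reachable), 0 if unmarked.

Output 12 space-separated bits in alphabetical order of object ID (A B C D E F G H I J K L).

Roots: C
Mark C: refs=G, marked=C
Mark G: refs=C D, marked=C G
Mark D: refs=null K E, marked=C D G
Mark K: refs=A, marked=C D G K
Mark E: refs=L K G, marked=C D E G K
Mark A: refs=null J, marked=A C D E G K
Mark L: refs=null, marked=A C D E G K L
Mark J: refs=B null null, marked=A C D E G J K L
Mark B: refs=A, marked=A B C D E G J K L
Unmarked (collected): F H I

Answer: 1 1 1 1 1 0 1 0 0 1 1 1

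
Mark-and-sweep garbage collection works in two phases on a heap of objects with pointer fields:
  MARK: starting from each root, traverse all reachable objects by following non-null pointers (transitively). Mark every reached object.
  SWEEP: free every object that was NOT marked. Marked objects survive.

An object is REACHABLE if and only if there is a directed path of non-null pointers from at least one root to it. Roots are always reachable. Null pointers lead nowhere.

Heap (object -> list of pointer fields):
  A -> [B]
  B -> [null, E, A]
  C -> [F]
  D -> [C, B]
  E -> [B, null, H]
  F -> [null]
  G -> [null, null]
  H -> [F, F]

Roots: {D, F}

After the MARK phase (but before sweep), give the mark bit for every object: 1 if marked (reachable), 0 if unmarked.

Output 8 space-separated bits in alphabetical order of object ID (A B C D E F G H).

Answer: 1 1 1 1 1 1 0 1

Derivation:
Roots: D F
Mark D: refs=C B, marked=D
Mark F: refs=null, marked=D F
Mark C: refs=F, marked=C D F
Mark B: refs=null E A, marked=B C D F
Mark E: refs=B null H, marked=B C D E F
Mark A: refs=B, marked=A B C D E F
Mark H: refs=F F, marked=A B C D E F H
Unmarked (collected): G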